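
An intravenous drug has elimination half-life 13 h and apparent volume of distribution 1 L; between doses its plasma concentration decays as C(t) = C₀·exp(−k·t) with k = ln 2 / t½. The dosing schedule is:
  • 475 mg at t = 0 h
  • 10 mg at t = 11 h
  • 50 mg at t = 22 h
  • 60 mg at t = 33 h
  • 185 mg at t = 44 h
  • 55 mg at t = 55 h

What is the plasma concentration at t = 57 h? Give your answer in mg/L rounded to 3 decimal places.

189.961 mg/L

k = ln 2 / 13 = 0.05332 per h
Dose 1 (475 mg at t=0 h): 475·exp(−0.05332·57) = 22.740 mg/L
Dose 2 (10 mg at t=11 h): 10·exp(−0.05332·46) = 0.861 mg/L
Dose 3 (50 mg at t=22 h): 50·exp(−0.05332·35) = 7.736 mg/L
Dose 4 (60 mg at t=33 h): 60·exp(−0.05332·24) = 16.688 mg/L
Dose 5 (185 mg at t=44 h): 185·exp(−0.05332·13) = 92.500 mg/L
Dose 6 (55 mg at t=55 h): 55·exp(−0.05332·2) = 49.437 mg/L
C(57) = 22.740 + 0.861 + 7.736 + 16.688 + 92.500 + 49.437 = 189.961 mg/L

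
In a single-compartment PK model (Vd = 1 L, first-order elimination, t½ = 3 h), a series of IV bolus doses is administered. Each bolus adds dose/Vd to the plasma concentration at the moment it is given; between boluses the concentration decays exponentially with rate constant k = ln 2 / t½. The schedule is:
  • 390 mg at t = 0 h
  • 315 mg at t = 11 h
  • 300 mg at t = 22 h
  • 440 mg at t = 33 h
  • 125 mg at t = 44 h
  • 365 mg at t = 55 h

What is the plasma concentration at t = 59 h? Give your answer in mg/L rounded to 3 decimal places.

k = ln 2 / 3 = 0.23105 per h
Dose 1 (390 mg at t=0 h): 390·exp(−0.23105·59) = 0.000 mg/L
Dose 2 (315 mg at t=11 h): 315·exp(−0.23105·48) = 0.005 mg/L
Dose 3 (300 mg at t=22 h): 300·exp(−0.23105·37) = 0.058 mg/L
Dose 4 (440 mg at t=33 h): 440·exp(−0.23105·26) = 1.083 mg/L
Dose 5 (125 mg at t=44 h): 125·exp(−0.23105·15) = 3.906 mg/L
Dose 6 (365 mg at t=55 h): 365·exp(−0.23105·4) = 144.850 mg/L
C(59) = 0.000 + 0.005 + 0.058 + 1.083 + 3.906 + 144.850 = 149.903 mg/L

149.903 mg/L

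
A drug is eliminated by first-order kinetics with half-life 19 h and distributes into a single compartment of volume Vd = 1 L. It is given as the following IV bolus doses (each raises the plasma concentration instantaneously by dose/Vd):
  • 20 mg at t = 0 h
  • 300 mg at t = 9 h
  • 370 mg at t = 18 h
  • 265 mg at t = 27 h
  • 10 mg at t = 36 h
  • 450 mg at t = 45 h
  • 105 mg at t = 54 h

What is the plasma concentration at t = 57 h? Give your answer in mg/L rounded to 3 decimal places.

621.687 mg/L

k = ln 2 / 19 = 0.03648 per h
Dose 1 (20 mg at t=0 h): 20·exp(−0.03648·57) = 2.500 mg/L
Dose 2 (300 mg at t=9 h): 300·exp(−0.03648·48) = 52.074 mg/L
Dose 3 (370 mg at t=18 h): 370·exp(−0.03648·39) = 89.186 mg/L
Dose 4 (265 mg at t=27 h): 265·exp(−0.03648·30) = 88.702 mg/L
Dose 5 (10 mg at t=36 h): 10·exp(−0.03648·21) = 4.648 mg/L
Dose 6 (450 mg at t=45 h): 450·exp(−0.03648·12) = 290.461 mg/L
Dose 7 (105 mg at t=54 h): 105·exp(−0.03648·3) = 94.115 mg/L
C(57) = 2.500 + 52.074 + 89.186 + 88.702 + 4.648 + 290.461 + 94.115 = 621.687 mg/L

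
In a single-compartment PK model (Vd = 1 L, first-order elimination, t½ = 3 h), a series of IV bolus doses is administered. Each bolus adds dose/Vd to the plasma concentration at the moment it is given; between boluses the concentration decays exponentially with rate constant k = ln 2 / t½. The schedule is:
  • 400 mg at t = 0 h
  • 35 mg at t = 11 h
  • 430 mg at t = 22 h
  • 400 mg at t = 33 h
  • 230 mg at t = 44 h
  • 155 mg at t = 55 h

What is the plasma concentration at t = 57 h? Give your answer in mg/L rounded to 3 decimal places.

k = ln 2 / 3 = 0.23105 per h
Dose 1 (400 mg at t=0 h): 400·exp(−0.23105·57) = 0.001 mg/L
Dose 2 (35 mg at t=11 h): 35·exp(−0.23105·46) = 0.001 mg/L
Dose 3 (430 mg at t=22 h): 430·exp(−0.23105·35) = 0.132 mg/L
Dose 4 (400 mg at t=33 h): 400·exp(−0.23105·24) = 1.563 mg/L
Dose 5 (230 mg at t=44 h): 230·exp(−0.23105·13) = 11.409 mg/L
Dose 6 (155 mg at t=55 h): 155·exp(−0.23105·2) = 97.644 mg/L
C(57) = 0.001 + 0.001 + 0.132 + 1.563 + 11.409 + 97.644 = 110.750 mg/L

110.750 mg/L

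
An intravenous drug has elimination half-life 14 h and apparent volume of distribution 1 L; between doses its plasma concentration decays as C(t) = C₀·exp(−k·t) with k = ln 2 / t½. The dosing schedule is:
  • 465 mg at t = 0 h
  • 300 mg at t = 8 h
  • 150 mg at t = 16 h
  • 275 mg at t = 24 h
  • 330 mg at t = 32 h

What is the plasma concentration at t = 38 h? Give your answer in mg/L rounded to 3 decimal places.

k = ln 2 / 14 = 0.04951 per h
Dose 1 (465 mg at t=0 h): 465·exp(−0.04951·38) = 70.855 mg/L
Dose 2 (300 mg at t=8 h): 300·exp(−0.04951·30) = 67.929 mg/L
Dose 3 (150 mg at t=16 h): 150·exp(−0.04951·22) = 50.471 mg/L
Dose 4 (275 mg at t=24 h): 275·exp(−0.04951·14) = 137.500 mg/L
Dose 5 (330 mg at t=32 h): 330·exp(−0.04951·6) = 245.189 mg/L
C(38) = 70.855 + 67.929 + 50.471 + 137.500 + 245.189 = 571.945 mg/L

571.945 mg/L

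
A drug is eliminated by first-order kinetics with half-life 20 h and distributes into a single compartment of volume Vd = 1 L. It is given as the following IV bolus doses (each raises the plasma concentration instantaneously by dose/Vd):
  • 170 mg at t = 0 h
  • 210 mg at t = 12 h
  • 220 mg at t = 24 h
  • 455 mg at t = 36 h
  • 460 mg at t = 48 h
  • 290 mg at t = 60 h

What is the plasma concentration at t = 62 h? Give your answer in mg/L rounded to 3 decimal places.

k = ln 2 / 20 = 0.03466 per h
Dose 1 (170 mg at t=0 h): 170·exp(−0.03466·62) = 19.827 mg/L
Dose 2 (210 mg at t=12 h): 210·exp(−0.03466·50) = 37.123 mg/L
Dose 3 (220 mg at t=24 h): 220·exp(−0.03466·38) = 58.948 mg/L
Dose 4 (455 mg at t=36 h): 455·exp(−0.03466·26) = 184.787 mg/L
Dose 5 (460 mg at t=48 h): 460·exp(−0.03466·14) = 283.163 mg/L
Dose 6 (290 mg at t=60 h): 290·exp(−0.03466·2) = 270.580 mg/L
C(62) = 19.827 + 37.123 + 58.948 + 184.787 + 283.163 + 270.580 = 854.428 mg/L

854.428 mg/L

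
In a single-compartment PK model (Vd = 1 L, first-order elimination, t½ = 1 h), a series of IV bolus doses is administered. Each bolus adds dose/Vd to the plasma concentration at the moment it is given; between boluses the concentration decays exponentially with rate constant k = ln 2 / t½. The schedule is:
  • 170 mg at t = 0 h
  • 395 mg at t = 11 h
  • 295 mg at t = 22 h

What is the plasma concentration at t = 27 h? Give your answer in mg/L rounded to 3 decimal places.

k = ln 2 / 1 = 0.69315 per h
Dose 1 (170 mg at t=0 h): 170·exp(−0.69315·27) = 0.000 mg/L
Dose 2 (395 mg at t=11 h): 395·exp(−0.69315·16) = 0.006 mg/L
Dose 3 (295 mg at t=22 h): 295·exp(−0.69315·5) = 9.219 mg/L
C(27) = 0.000 + 0.006 + 9.219 = 9.225 mg/L

9.225 mg/L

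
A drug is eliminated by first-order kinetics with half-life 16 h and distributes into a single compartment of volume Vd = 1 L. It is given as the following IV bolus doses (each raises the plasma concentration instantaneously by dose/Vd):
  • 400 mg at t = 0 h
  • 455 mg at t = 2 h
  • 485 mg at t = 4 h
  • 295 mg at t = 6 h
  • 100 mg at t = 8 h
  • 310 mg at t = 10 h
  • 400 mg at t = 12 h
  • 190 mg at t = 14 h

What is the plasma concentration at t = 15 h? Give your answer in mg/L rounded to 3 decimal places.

k = ln 2 / 16 = 0.04332 per h
Dose 1 (400 mg at t=0 h): 400·exp(−0.04332·15) = 208.855 mg/L
Dose 2 (455 mg at t=2 h): 455·exp(−0.04332·13) = 259.074 mg/L
Dose 3 (485 mg at t=4 h): 485·exp(−0.04332·11) = 301.151 mg/L
Dose 4 (295 mg at t=6 h): 295·exp(−0.04332·9) = 199.753 mg/L
Dose 5 (100 mg at t=8 h): 100·exp(−0.04332·7) = 73.841 mg/L
Dose 6 (310 mg at t=10 h): 310·exp(−0.04332·5) = 249.626 mg/L
Dose 7 (400 mg at t=12 h): 400·exp(−0.04332·3) = 351.250 mg/L
Dose 8 (190 mg at t=14 h): 190·exp(−0.04332·1) = 181.945 mg/L
C(15) = 208.855 + 259.074 + 301.151 + 199.753 + 73.841 + 249.626 + 351.250 + 181.945 = 1825.495 mg/L

1825.495 mg/L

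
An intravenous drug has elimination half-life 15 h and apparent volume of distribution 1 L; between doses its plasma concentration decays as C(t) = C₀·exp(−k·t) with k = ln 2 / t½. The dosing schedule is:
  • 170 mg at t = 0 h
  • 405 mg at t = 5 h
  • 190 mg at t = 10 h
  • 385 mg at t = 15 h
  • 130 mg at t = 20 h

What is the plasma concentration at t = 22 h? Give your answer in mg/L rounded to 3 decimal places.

752.382 mg/L

k = ln 2 / 15 = 0.04621 per h
Dose 1 (170 mg at t=0 h): 170·exp(−0.04621·22) = 61.509 mg/L
Dose 2 (405 mg at t=5 h): 405·exp(−0.04621·17) = 184.624 mg/L
Dose 3 (190 mg at t=10 h): 190·exp(−0.04621·12) = 109.126 mg/L
Dose 4 (385 mg at t=15 h): 385·exp(−0.04621·7) = 278.599 mg/L
Dose 5 (130 mg at t=20 h): 130·exp(−0.04621·2) = 118.524 mg/L
C(22) = 61.509 + 184.624 + 109.126 + 278.599 + 118.524 = 752.382 mg/L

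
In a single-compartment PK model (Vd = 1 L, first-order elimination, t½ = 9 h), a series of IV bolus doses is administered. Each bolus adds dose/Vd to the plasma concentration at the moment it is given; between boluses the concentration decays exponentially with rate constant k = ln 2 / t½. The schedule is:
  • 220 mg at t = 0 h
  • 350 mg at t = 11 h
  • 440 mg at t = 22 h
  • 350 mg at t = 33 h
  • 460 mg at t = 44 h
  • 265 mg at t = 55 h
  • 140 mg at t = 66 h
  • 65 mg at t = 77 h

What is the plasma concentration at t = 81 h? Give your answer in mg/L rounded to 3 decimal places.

k = ln 2 / 9 = 0.07702 per h
Dose 1 (220 mg at t=0 h): 220·exp(−0.07702·81) = 0.430 mg/L
Dose 2 (350 mg at t=11 h): 350·exp(−0.07702·70) = 1.595 mg/L
Dose 3 (440 mg at t=22 h): 440·exp(−0.07702·59) = 4.678 mg/L
Dose 4 (350 mg at t=33 h): 350·exp(−0.07702·48) = 8.681 mg/L
Dose 5 (460 mg at t=44 h): 460·exp(−0.07702·37) = 26.619 mg/L
Dose 6 (265 mg at t=55 h): 265·exp(−0.07702·26) = 35.777 mg/L
Dose 7 (140 mg at t=66 h): 140·exp(−0.07702·15) = 44.097 mg/L
Dose 8 (65 mg at t=77 h): 65·exp(−0.07702·4) = 47.766 mg/L
C(81) = 0.430 + 1.595 + 4.678 + 8.681 + 26.619 + 35.777 + 44.097 + 47.766 = 169.643 mg/L

169.643 mg/L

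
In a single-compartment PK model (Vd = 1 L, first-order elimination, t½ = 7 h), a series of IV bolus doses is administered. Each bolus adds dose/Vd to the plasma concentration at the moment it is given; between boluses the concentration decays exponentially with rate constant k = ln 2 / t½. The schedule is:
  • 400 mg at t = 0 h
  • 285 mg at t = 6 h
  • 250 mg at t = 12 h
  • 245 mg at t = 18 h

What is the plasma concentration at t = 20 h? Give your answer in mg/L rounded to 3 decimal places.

k = ln 2 / 7 = 0.09902 per h
Dose 1 (400 mg at t=0 h): 400·exp(−0.09902·20) = 55.204 mg/L
Dose 2 (285 mg at t=6 h): 285·exp(−0.09902·14) = 71.250 mg/L
Dose 3 (250 mg at t=12 h): 250·exp(−0.09902·8) = 113.215 mg/L
Dose 4 (245 mg at t=18 h): 245·exp(−0.09902·2) = 200.982 mg/L
C(20) = 55.204 + 71.250 + 113.215 + 200.982 = 440.652 mg/L

440.652 mg/L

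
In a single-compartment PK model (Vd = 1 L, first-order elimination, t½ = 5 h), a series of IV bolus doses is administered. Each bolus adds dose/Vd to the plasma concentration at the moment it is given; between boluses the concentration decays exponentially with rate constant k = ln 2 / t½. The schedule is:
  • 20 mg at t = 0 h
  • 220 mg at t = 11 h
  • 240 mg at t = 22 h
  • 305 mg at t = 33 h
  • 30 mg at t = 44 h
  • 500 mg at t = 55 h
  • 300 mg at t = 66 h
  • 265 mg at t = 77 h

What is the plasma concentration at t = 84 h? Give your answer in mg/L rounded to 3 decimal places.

134.561 mg/L

k = ln 2 / 5 = 0.13863 per h
Dose 1 (20 mg at t=0 h): 20·exp(−0.13863·84) = 0.000 mg/L
Dose 2 (220 mg at t=11 h): 220·exp(−0.13863·73) = 0.009 mg/L
Dose 3 (240 mg at t=22 h): 240·exp(−0.13863·62) = 0.044 mg/L
Dose 4 (305 mg at t=33 h): 305·exp(−0.13863·51) = 0.259 mg/L
Dose 5 (30 mg at t=44 h): 30·exp(−0.13863·40) = 0.117 mg/L
Dose 6 (500 mg at t=55 h): 500·exp(−0.13863·29) = 8.974 mg/L
Dose 7 (300 mg at t=66 h): 300·exp(−0.13863·18) = 24.741 mg/L
Dose 8 (265 mg at t=77 h): 265·exp(−0.13863·7) = 100.416 mg/L
C(84) = 0.000 + 0.009 + 0.044 + 0.259 + 0.117 + 8.974 + 24.741 + 100.416 = 134.561 mg/L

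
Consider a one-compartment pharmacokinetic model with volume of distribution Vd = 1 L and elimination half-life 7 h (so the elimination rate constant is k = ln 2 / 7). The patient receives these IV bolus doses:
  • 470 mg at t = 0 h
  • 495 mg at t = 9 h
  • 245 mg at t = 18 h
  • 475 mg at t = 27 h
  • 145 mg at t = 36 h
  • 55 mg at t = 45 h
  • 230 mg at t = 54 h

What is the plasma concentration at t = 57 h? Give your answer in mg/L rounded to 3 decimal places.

k = ln 2 / 7 = 0.09902 per h
Dose 1 (470 mg at t=0 h): 470·exp(−0.09902·57) = 1.663 mg/L
Dose 2 (495 mg at t=9 h): 495·exp(−0.09902·48) = 4.270 mg/L
Dose 3 (245 mg at t=18 h): 245·exp(−0.09902·39) = 5.152 mg/L
Dose 4 (475 mg at t=27 h): 475·exp(−0.09902·30) = 24.354 mg/L
Dose 5 (145 mg at t=36 h): 145·exp(−0.09902·21) = 18.125 mg/L
Dose 6 (55 mg at t=45 h): 55·exp(−0.09902·12) = 16.761 mg/L
Dose 7 (230 mg at t=54 h): 230·exp(−0.09902·3) = 170.889 mg/L
C(57) = 1.663 + 4.270 + 5.152 + 24.354 + 18.125 + 16.761 + 170.889 = 241.214 mg/L

241.214 mg/L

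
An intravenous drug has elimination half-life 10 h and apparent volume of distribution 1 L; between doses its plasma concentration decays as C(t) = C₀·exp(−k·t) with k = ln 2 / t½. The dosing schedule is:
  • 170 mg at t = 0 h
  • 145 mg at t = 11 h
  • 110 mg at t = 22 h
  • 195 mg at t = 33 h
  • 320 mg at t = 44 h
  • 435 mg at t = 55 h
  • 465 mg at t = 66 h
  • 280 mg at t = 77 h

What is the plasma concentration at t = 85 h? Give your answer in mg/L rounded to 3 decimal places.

k = ln 2 / 10 = 0.06931 per h
Dose 1 (170 mg at t=0 h): 170·exp(−0.06931·85) = 0.470 mg/L
Dose 2 (145 mg at t=11 h): 145·exp(−0.06931·74) = 0.859 mg/L
Dose 3 (110 mg at t=22 h): 110·exp(−0.06931·63) = 1.396 mg/L
Dose 4 (195 mg at t=33 h): 195·exp(−0.06931·52) = 5.305 mg/L
Dose 5 (320 mg at t=44 h): 320·exp(−0.06931·41) = 18.661 mg/L
Dose 6 (435 mg at t=55 h): 435·exp(−0.06931·30) = 54.375 mg/L
Dose 7 (465 mg at t=66 h): 465·exp(−0.06931·19) = 124.594 mg/L
Dose 8 (280 mg at t=77 h): 280·exp(−0.06931·8) = 160.818 mg/L
C(85) = 0.470 + 0.859 + 1.396 + 5.305 + 18.661 + 54.375 + 124.594 + 160.818 = 366.476 mg/L

366.476 mg/L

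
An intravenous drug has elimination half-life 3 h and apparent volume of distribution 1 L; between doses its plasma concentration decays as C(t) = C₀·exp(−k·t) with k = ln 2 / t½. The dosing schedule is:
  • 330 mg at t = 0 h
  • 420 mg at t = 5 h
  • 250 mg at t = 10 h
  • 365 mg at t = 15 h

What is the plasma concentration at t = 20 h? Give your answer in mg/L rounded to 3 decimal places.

156.144 mg/L

k = ln 2 / 3 = 0.23105 per h
Dose 1 (330 mg at t=0 h): 330·exp(−0.23105·20) = 3.248 mg/L
Dose 2 (420 mg at t=5 h): 420·exp(−0.23105·15) = 13.125 mg/L
Dose 3 (250 mg at t=10 h): 250·exp(−0.23105·10) = 24.803 mg/L
Dose 4 (365 mg at t=15 h): 365·exp(−0.23105·5) = 114.968 mg/L
C(20) = 3.248 + 13.125 + 24.803 + 114.968 = 156.144 mg/L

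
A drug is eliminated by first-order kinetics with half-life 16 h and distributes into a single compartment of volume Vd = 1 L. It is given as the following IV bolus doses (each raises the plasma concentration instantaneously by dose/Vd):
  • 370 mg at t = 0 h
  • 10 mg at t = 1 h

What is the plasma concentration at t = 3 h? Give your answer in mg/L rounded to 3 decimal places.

k = ln 2 / 16 = 0.04332 per h
Dose 1 (370 mg at t=0 h): 370·exp(−0.04332·3) = 324.907 mg/L
Dose 2 (10 mg at t=1 h): 10·exp(−0.04332·2) = 9.170 mg/L
C(3) = 324.907 + 9.170 = 334.077 mg/L

334.077 mg/L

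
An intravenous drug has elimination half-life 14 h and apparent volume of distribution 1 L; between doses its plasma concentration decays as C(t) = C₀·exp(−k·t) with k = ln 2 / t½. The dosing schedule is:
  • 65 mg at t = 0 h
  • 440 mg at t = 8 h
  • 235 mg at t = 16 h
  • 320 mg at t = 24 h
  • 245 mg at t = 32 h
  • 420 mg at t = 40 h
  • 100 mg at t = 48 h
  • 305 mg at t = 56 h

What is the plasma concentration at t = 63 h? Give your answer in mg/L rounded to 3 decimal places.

k = ln 2 / 14 = 0.04951 per h
Dose 1 (65 mg at t=0 h): 65·exp(−0.04951·63) = 2.873 mg/L
Dose 2 (440 mg at t=8 h): 440·exp(−0.04951·55) = 28.896 mg/L
Dose 3 (235 mg at t=16 h): 235·exp(−0.04951·47) = 22.933 mg/L
Dose 4 (320 mg at t=24 h): 320·exp(−0.04951·39) = 46.405 mg/L
Dose 5 (245 mg at t=32 h): 245·exp(−0.04951·31) = 52.796 mg/L
Dose 6 (420 mg at t=40 h): 420·exp(−0.04951·23) = 134.493 mg/L
Dose 7 (100 mg at t=48 h): 100·exp(−0.04951·15) = 47.585 mg/L
Dose 8 (305 mg at t=56 h): 305·exp(−0.04951·7) = 215.668 mg/L
C(63) = 2.873 + 28.896 + 22.933 + 46.405 + 52.796 + 134.493 + 47.585 + 215.668 = 551.648 mg/L

551.648 mg/L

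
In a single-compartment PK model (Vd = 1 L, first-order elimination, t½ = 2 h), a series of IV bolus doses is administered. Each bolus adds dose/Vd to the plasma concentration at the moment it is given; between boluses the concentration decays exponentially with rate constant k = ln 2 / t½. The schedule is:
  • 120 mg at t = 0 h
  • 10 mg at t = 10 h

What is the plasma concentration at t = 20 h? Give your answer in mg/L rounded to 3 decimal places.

0.430 mg/L

k = ln 2 / 2 = 0.34657 per h
Dose 1 (120 mg at t=0 h): 120·exp(−0.34657·20) = 0.117 mg/L
Dose 2 (10 mg at t=10 h): 10·exp(−0.34657·10) = 0.312 mg/L
C(20) = 0.117 + 0.312 = 0.430 mg/L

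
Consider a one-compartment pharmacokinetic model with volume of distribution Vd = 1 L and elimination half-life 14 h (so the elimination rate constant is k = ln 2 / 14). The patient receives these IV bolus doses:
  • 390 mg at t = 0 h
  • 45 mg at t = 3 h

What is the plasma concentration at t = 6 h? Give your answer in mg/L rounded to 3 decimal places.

328.558 mg/L

k = ln 2 / 14 = 0.04951 per h
Dose 1 (390 mg at t=0 h): 390·exp(−0.04951·6) = 289.769 mg/L
Dose 2 (45 mg at t=3 h): 45·exp(−0.04951·3) = 38.789 mg/L
C(6) = 289.769 + 38.789 = 328.558 mg/L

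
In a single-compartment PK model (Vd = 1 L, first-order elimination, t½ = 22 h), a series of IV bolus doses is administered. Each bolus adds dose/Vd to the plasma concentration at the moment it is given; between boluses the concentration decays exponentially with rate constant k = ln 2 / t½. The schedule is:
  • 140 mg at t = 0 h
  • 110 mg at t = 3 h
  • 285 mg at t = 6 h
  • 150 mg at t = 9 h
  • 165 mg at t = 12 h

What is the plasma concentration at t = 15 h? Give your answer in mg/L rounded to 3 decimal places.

651.557 mg/L

k = ln 2 / 22 = 0.03151 per h
Dose 1 (140 mg at t=0 h): 140·exp(−0.03151·15) = 87.273 mg/L
Dose 2 (110 mg at t=3 h): 110·exp(−0.03151·12) = 75.369 mg/L
Dose 3 (285 mg at t=6 h): 285·exp(−0.03151·9) = 214.633 mg/L
Dose 4 (150 mg at t=9 h): 150·exp(−0.03151·6) = 124.163 mg/L
Dose 5 (165 mg at t=12 h): 165·exp(−0.03151·3) = 150.119 mg/L
C(15) = 87.273 + 75.369 + 214.633 + 124.163 + 150.119 = 651.557 mg/L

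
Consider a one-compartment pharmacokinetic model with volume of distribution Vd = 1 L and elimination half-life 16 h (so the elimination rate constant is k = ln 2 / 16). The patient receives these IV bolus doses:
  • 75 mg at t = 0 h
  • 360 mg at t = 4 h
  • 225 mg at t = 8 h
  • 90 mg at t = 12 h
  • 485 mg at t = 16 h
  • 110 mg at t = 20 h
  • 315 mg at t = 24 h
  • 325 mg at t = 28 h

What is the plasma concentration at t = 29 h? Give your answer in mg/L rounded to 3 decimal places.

k = ln 2 / 16 = 0.04332 per h
Dose 1 (75 mg at t=0 h): 75·exp(−0.04332·29) = 21.352 mg/L
Dose 2 (360 mg at t=4 h): 360·exp(−0.04332·25) = 121.883 mg/L
Dose 3 (225 mg at t=8 h): 225·exp(−0.04332·21) = 90.590 mg/L
Dose 4 (90 mg at t=12 h): 90·exp(−0.04332·17) = 43.092 mg/L
Dose 5 (485 mg at t=16 h): 485·exp(−0.04332·13) = 276.156 mg/L
Dose 6 (110 mg at t=20 h): 110·exp(−0.04332·9) = 74.484 mg/L
Dose 7 (315 mg at t=24 h): 315·exp(−0.04332·5) = 253.652 mg/L
Dose 8 (325 mg at t=28 h): 325·exp(−0.04332·1) = 311.221 mg/L
C(29) = 21.352 + 121.883 + 90.590 + 43.092 + 276.156 + 74.484 + 253.652 + 311.221 = 1192.431 mg/L

1192.431 mg/L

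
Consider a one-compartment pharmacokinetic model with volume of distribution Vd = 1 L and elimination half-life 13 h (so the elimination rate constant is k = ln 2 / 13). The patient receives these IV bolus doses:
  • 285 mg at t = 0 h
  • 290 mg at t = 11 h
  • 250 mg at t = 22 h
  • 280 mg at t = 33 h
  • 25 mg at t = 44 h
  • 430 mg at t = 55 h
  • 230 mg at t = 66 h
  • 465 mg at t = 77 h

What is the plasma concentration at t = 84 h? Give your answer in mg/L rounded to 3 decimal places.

539.590 mg/L

k = ln 2 / 13 = 0.05332 per h
Dose 1 (285 mg at t=0 h): 285·exp(−0.05332·84) = 3.234 mg/L
Dose 2 (290 mg at t=11 h): 290·exp(−0.05332·73) = 5.916 mg/L
Dose 3 (250 mg at t=22 h): 250·exp(−0.05332·62) = 9.168 mg/L
Dose 4 (280 mg at t=33 h): 280·exp(−0.05332·51) = 18.458 mg/L
Dose 5 (25 mg at t=44 h): 25·exp(−0.05332·40) = 2.963 mg/L
Dose 6 (430 mg at t=55 h): 430·exp(−0.05332·29) = 91.609 mg/L
Dose 7 (230 mg at t=66 h): 230·exp(−0.05332·18) = 88.088 mg/L
Dose 8 (465 mg at t=77 h): 465·exp(−0.05332·7) = 320.155 mg/L
C(84) = 3.234 + 5.916 + 9.168 + 18.458 + 2.963 + 91.609 + 88.088 + 320.155 = 539.590 mg/L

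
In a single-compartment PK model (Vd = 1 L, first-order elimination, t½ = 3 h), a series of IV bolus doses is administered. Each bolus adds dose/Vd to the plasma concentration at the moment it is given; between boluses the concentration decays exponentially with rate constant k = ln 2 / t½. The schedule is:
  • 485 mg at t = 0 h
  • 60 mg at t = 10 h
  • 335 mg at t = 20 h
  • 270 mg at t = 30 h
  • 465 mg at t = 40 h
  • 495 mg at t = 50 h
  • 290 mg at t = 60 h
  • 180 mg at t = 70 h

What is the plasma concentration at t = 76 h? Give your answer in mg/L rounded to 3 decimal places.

53.532 mg/L

k = ln 2 / 3 = 0.23105 per h
Dose 1 (485 mg at t=0 h): 485·exp(−0.23105·76) = 0.000 mg/L
Dose 2 (60 mg at t=10 h): 60·exp(−0.23105·66) = 0.000 mg/L
Dose 3 (335 mg at t=20 h): 335·exp(−0.23105·56) = 0.001 mg/L
Dose 4 (270 mg at t=30 h): 270·exp(−0.23105·46) = 0.007 mg/L
Dose 5 (465 mg at t=40 h): 465·exp(−0.23105·36) = 0.114 mg/L
Dose 6 (495 mg at t=50 h): 495·exp(−0.23105·26) = 1.218 mg/L
Dose 7 (290 mg at t=60 h): 290·exp(−0.23105·16) = 7.193 mg/L
Dose 8 (180 mg at t=70 h): 180·exp(−0.23105·6) = 45.000 mg/L
C(76) = 0.000 + 0.000 + 0.001 + 0.007 + 0.114 + 1.218 + 7.193 + 45.000 = 53.532 mg/L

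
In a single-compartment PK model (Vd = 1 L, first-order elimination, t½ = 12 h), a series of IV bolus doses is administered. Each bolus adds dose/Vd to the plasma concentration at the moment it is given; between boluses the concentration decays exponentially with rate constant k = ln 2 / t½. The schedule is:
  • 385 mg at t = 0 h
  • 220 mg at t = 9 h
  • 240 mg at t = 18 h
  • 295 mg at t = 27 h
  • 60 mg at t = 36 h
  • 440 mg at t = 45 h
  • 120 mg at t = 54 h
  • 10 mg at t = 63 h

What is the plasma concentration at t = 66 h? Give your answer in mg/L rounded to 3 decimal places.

k = ln 2 / 12 = 0.05776 per h
Dose 1 (385 mg at t=0 h): 385·exp(−0.05776·66) = 8.507 mg/L
Dose 2 (220 mg at t=9 h): 220·exp(−0.05776·57) = 8.176 mg/L
Dose 3 (240 mg at t=18 h): 240·exp(−0.05776·48) = 15.000 mg/L
Dose 4 (295 mg at t=27 h): 295·exp(−0.05776·39) = 31.008 mg/L
Dose 5 (60 mg at t=36 h): 60·exp(−0.05776·30) = 10.607 mg/L
Dose 6 (440 mg at t=45 h): 440·exp(−0.05776·21) = 130.813 mg/L
Dose 7 (120 mg at t=54 h): 120·exp(−0.05776·12) = 60.000 mg/L
Dose 8 (10 mg at t=63 h): 10·exp(−0.05776·3) = 8.409 mg/L
C(66) = 8.507 + 8.176 + 15.000 + 31.008 + 10.607 + 130.813 + 60.000 + 8.409 = 272.520 mg/L

272.520 mg/L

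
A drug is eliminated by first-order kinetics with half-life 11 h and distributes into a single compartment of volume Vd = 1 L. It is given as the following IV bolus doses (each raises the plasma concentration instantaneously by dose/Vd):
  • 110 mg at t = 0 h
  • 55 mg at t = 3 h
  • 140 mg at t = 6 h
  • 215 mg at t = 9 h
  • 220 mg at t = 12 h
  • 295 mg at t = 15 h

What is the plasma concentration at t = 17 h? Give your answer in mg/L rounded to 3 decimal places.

k = ln 2 / 11 = 0.06301 per h
Dose 1 (110 mg at t=0 h): 110·exp(−0.06301·17) = 37.685 mg/L
Dose 2 (55 mg at t=3 h): 55·exp(−0.06301·14) = 22.763 mg/L
Dose 3 (140 mg at t=6 h): 140·exp(−0.06301·11) = 70.000 mg/L
Dose 4 (215 mg at t=9 h): 215·exp(−0.06301·8) = 129.870 mg/L
Dose 5 (220 mg at t=12 h): 220·exp(−0.06301·5) = 160.543 mg/L
Dose 6 (295 mg at t=15 h): 295·exp(−0.06301·2) = 260.069 mg/L
C(17) = 37.685 + 22.763 + 70.000 + 129.870 + 160.543 + 260.069 = 680.930 mg/L

680.930 mg/L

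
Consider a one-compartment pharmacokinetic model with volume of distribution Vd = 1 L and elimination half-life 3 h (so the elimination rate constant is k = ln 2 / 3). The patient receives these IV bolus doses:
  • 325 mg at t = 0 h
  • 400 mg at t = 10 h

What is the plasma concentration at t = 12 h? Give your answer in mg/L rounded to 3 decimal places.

k = ln 2 / 3 = 0.23105 per h
Dose 1 (325 mg at t=0 h): 325·exp(−0.23105·12) = 20.312 mg/L
Dose 2 (400 mg at t=10 h): 400·exp(−0.23105·2) = 251.984 mg/L
C(12) = 20.312 + 251.984 = 272.297 mg/L

272.297 mg/L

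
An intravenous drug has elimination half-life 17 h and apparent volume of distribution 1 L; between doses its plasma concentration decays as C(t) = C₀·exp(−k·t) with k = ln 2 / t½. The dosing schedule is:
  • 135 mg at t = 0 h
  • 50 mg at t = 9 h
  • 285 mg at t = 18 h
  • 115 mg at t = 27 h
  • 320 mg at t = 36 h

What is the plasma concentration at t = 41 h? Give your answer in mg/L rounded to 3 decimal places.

476.472 mg/L

k = ln 2 / 17 = 0.04077 per h
Dose 1 (135 mg at t=0 h): 135·exp(−0.04077·41) = 25.370 mg/L
Dose 2 (50 mg at t=9 h): 50·exp(−0.04077·32) = 13.562 mg/L
Dose 3 (285 mg at t=18 h): 285·exp(−0.04077·23) = 111.576 mg/L
Dose 4 (115 mg at t=27 h): 115·exp(−0.04077·14) = 64.982 mg/L
Dose 5 (320 mg at t=36 h): 320·exp(−0.04077·5) = 260.983 mg/L
C(41) = 25.370 + 13.562 + 111.576 + 64.982 + 260.983 = 476.472 mg/L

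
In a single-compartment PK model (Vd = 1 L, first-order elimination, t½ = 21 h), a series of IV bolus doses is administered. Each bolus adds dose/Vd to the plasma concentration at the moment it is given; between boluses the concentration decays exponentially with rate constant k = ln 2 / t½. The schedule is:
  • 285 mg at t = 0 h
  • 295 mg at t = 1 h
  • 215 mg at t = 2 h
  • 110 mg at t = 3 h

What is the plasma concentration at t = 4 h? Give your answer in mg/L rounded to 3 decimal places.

824.632 mg/L

k = ln 2 / 21 = 0.03301 per h
Dose 1 (285 mg at t=0 h): 285·exp(−0.03301·4) = 249.750 mg/L
Dose 2 (295 mg at t=1 h): 295·exp(−0.03301·3) = 267.188 mg/L
Dose 3 (215 mg at t=2 h): 215·exp(−0.03301·2) = 201.265 mg/L
Dose 4 (110 mg at t=3 h): 110·exp(−0.03301·1) = 106.428 mg/L
C(4) = 249.750 + 267.188 + 201.265 + 106.428 = 824.632 mg/L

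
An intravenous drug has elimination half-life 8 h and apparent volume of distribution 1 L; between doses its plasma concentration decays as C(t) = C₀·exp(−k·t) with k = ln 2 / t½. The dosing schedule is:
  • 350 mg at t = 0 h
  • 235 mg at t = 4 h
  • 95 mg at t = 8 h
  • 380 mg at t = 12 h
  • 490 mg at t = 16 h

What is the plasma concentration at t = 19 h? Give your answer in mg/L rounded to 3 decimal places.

753.205 mg/L

k = ln 2 / 8 = 0.08664 per h
Dose 1 (350 mg at t=0 h): 350·exp(−0.08664·19) = 67.472 mg/L
Dose 2 (235 mg at t=4 h): 235·exp(−0.08664·15) = 64.067 mg/L
Dose 3 (95 mg at t=8 h): 95·exp(−0.08664·11) = 36.628 mg/L
Dose 4 (380 mg at t=12 h): 380·exp(−0.08664·7) = 207.196 mg/L
Dose 5 (490 mg at t=16 h): 490·exp(−0.08664·3) = 377.842 mg/L
C(19) = 67.472 + 64.067 + 36.628 + 207.196 + 377.842 = 753.205 mg/L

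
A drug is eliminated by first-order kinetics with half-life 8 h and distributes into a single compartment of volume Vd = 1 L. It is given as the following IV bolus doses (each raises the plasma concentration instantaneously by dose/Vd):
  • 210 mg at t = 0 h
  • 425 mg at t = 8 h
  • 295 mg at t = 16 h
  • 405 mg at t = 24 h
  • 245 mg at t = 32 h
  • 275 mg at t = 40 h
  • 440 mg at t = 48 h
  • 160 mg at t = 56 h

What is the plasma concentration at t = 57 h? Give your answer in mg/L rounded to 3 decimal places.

478.848 mg/L

k = ln 2 / 8 = 0.08664 per h
Dose 1 (210 mg at t=0 h): 210·exp(−0.08664·57) = 1.504 mg/L
Dose 2 (425 mg at t=8 h): 425·exp(−0.08664·49) = 6.089 mg/L
Dose 3 (295 mg at t=16 h): 295·exp(−0.08664·41) = 8.454 mg/L
Dose 4 (405 mg at t=24 h): 405·exp(−0.08664·33) = 23.212 mg/L
Dose 5 (245 mg at t=32 h): 245·exp(−0.08664·25) = 28.083 mg/L
Dose 6 (275 mg at t=40 h): 275·exp(−0.08664·17) = 63.044 mg/L
Dose 7 (440 mg at t=48 h): 440·exp(−0.08664·9) = 201.741 mg/L
Dose 8 (160 mg at t=56 h): 160·exp(−0.08664·1) = 146.721 mg/L
C(57) = 1.504 + 6.089 + 8.454 + 23.212 + 28.083 + 63.044 + 201.741 + 146.721 = 478.848 mg/L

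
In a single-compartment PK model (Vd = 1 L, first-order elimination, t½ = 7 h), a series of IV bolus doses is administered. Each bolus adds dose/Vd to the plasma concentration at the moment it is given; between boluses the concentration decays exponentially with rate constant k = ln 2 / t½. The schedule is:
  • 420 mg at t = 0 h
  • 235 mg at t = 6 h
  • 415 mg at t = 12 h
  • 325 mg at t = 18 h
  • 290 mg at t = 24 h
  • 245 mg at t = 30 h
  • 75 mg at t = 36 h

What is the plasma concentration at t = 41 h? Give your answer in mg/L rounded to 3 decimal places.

k = ln 2 / 7 = 0.09902 per h
Dose 1 (420 mg at t=0 h): 420·exp(−0.09902·41) = 7.246 mg/L
Dose 2 (235 mg at t=6 h): 235·exp(−0.09902·35) = 7.344 mg/L
Dose 3 (415 mg at t=12 h): 415·exp(−0.09902·29) = 23.492 mg/L
Dose 4 (325 mg at t=18 h): 325·exp(−0.09902·23) = 33.326 mg/L
Dose 5 (290 mg at t=24 h): 290·exp(−0.09902·17) = 53.867 mg/L
Dose 6 (245 mg at t=30 h): 245·exp(−0.09902·11) = 82.436 mg/L
Dose 7 (75 mg at t=36 h): 75·exp(−0.09902·5) = 45.713 mg/L
C(41) = 7.246 + 7.344 + 23.492 + 33.326 + 53.867 + 82.436 + 45.713 = 253.424 mg/L

253.424 mg/L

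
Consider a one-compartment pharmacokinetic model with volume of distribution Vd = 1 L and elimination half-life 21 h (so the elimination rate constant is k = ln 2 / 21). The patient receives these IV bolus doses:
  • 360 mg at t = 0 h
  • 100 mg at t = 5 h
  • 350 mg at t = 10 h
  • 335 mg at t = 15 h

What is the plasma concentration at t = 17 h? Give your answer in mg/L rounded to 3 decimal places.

k = ln 2 / 21 = 0.03301 per h
Dose 1 (360 mg at t=0 h): 360·exp(−0.03301·17) = 205.405 mg/L
Dose 2 (100 mg at t=5 h): 100·exp(−0.03301·12) = 67.295 mg/L
Dose 3 (350 mg at t=10 h): 350·exp(−0.03301·7) = 277.795 mg/L
Dose 4 (335 mg at t=15 h): 335·exp(−0.03301·2) = 313.599 mg/L
C(17) = 205.405 + 67.295 + 277.795 + 313.599 = 864.095 mg/L

864.095 mg/L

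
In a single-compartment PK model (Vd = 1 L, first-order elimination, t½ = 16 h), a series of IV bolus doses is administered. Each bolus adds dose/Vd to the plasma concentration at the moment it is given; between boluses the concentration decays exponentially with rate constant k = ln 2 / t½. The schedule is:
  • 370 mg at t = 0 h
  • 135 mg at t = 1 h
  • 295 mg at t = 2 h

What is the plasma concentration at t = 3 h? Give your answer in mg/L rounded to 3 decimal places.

731.195 mg/L

k = ln 2 / 16 = 0.04332 per h
Dose 1 (370 mg at t=0 h): 370·exp(−0.04332·3) = 324.907 mg/L
Dose 2 (135 mg at t=1 h): 135·exp(−0.04332·2) = 123.796 mg/L
Dose 3 (295 mg at t=2 h): 295·exp(−0.04332·1) = 282.493 mg/L
C(3) = 324.907 + 123.796 + 282.493 = 731.195 mg/L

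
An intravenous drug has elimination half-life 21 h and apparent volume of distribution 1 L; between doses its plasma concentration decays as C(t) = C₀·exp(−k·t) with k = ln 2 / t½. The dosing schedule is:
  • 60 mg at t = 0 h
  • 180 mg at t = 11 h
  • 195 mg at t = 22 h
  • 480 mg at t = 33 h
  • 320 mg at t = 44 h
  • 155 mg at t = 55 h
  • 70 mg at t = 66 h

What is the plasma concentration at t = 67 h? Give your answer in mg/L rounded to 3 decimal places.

557.152 mg/L

k = ln 2 / 21 = 0.03301 per h
Dose 1 (60 mg at t=0 h): 60·exp(−0.03301·67) = 6.572 mg/L
Dose 2 (180 mg at t=11 h): 180·exp(−0.03301·56) = 28.348 mg/L
Dose 3 (195 mg at t=22 h): 195·exp(−0.03301·45) = 44.154 mg/L
Dose 4 (480 mg at t=33 h): 480·exp(−0.03301·34) = 156.264 mg/L
Dose 5 (320 mg at t=44 h): 320·exp(−0.03301·23) = 149.779 mg/L
Dose 6 (155 mg at t=55 h): 155·exp(−0.03301·12) = 104.307 mg/L
Dose 7 (70 mg at t=66 h): 70·exp(−0.03301·1) = 67.727 mg/L
C(67) = 6.572 + 28.348 + 44.154 + 156.264 + 149.779 + 104.307 + 67.727 = 557.152 mg/L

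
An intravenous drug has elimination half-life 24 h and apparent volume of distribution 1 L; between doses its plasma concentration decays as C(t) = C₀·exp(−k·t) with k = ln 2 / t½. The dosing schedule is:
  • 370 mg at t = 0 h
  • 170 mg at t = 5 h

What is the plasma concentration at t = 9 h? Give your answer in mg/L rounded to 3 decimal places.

436.762 mg/L

k = ln 2 / 24 = 0.02888 per h
Dose 1 (370 mg at t=0 h): 370·exp(−0.02888·9) = 285.309 mg/L
Dose 2 (170 mg at t=5 h): 170·exp(−0.02888·4) = 151.453 mg/L
C(9) = 285.309 + 151.453 = 436.762 mg/L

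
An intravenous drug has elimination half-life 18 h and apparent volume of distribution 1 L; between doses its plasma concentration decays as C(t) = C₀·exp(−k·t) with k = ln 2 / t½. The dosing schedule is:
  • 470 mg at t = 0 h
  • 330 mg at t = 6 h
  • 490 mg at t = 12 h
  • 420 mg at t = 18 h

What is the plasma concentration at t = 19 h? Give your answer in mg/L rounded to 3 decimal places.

1204.512 mg/L

k = ln 2 / 18 = 0.03851 per h
Dose 1 (470 mg at t=0 h): 470·exp(−0.03851·19) = 226.123 mg/L
Dose 2 (330 mg at t=6 h): 330·exp(−0.03851·13) = 200.034 mg/L
Dose 3 (490 mg at t=12 h): 490·exp(−0.03851·7) = 374.222 mg/L
Dose 4 (420 mg at t=18 h): 420·exp(−0.03851·1) = 404.134 mg/L
C(19) = 226.123 + 200.034 + 374.222 + 404.134 = 1204.512 mg/L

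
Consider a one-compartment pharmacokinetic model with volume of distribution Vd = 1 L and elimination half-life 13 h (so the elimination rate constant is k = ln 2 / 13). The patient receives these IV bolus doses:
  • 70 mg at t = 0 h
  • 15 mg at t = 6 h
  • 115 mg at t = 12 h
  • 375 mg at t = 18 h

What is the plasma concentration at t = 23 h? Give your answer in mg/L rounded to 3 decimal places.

377.809 mg/L

k = ln 2 / 13 = 0.05332 per h
Dose 1 (70 mg at t=0 h): 70·exp(−0.05332·23) = 20.536 mg/L
Dose 2 (15 mg at t=6 h): 15·exp(−0.05332·17) = 6.059 mg/L
Dose 3 (115 mg at t=12 h): 115·exp(−0.05332·11) = 63.971 mg/L
Dose 4 (375 mg at t=18 h): 375·exp(−0.05332·5) = 287.244 mg/L
C(23) = 20.536 + 6.059 + 63.971 + 287.244 = 377.809 mg/L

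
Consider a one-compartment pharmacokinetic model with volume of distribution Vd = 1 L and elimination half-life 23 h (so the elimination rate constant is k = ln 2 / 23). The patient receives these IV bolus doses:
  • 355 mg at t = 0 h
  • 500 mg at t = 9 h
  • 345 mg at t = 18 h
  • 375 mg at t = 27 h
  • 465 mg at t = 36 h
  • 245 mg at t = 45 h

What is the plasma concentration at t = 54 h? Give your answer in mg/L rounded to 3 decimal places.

k = ln 2 / 23 = 0.03014 per h
Dose 1 (355 mg at t=0 h): 355·exp(−0.03014·54) = 69.737 mg/L
Dose 2 (500 mg at t=9 h): 500·exp(−0.03014·45) = 128.824 mg/L
Dose 3 (345 mg at t=18 h): 345·exp(−0.03014·36) = 116.585 mg/L
Dose 4 (375 mg at t=27 h): 375·exp(−0.03014·27) = 166.207 mg/L
Dose 5 (465 mg at t=36 h): 465·exp(−0.03014·18) = 270.311 mg/L
Dose 6 (245 mg at t=45 h): 245·exp(−0.03014·9) = 186.798 mg/L
C(54) = 69.737 + 128.824 + 116.585 + 166.207 + 270.311 + 186.798 = 938.462 mg/L

938.462 mg/L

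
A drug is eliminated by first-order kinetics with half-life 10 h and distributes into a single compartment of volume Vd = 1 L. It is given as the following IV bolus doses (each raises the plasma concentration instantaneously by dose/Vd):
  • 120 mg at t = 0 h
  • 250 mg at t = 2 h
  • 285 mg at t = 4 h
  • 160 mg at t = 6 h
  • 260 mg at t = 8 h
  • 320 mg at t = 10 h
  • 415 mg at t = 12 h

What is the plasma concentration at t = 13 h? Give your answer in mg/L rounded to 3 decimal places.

k = ln 2 / 10 = 0.06931 per h
Dose 1 (120 mg at t=0 h): 120·exp(−0.06931·13) = 48.735 mg/L
Dose 2 (250 mg at t=2 h): 250·exp(−0.06931·11) = 116.629 mg/L
Dose 3 (285 mg at t=4 h): 285·exp(−0.06931·9) = 152.728 mg/L
Dose 4 (160 mg at t=6 h): 160·exp(−0.06931·7) = 98.492 mg/L
Dose 5 (260 mg at t=8 h): 260·exp(−0.06931·5) = 183.848 mg/L
Dose 6 (320 mg at t=10 h): 320·exp(−0.06931·3) = 259.921 mg/L
Dose 7 (415 mg at t=12 h): 415·exp(−0.06931·1) = 387.209 mg/L
C(13) = 48.735 + 116.629 + 152.728 + 98.492 + 183.848 + 259.921 + 387.209 = 1247.561 mg/L

1247.561 mg/L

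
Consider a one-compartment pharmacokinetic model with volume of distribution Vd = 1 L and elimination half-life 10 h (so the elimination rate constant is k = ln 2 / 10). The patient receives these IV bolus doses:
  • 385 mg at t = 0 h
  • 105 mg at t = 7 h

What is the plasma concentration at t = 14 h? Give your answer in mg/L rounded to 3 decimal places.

k = ln 2 / 10 = 0.06931 per h
Dose 1 (385 mg at t=0 h): 385·exp(−0.06931·14) = 145.888 mg/L
Dose 2 (105 mg at t=7 h): 105·exp(−0.06931·7) = 64.635 mg/L
C(14) = 145.888 + 64.635 = 210.523 mg/L

210.523 mg/L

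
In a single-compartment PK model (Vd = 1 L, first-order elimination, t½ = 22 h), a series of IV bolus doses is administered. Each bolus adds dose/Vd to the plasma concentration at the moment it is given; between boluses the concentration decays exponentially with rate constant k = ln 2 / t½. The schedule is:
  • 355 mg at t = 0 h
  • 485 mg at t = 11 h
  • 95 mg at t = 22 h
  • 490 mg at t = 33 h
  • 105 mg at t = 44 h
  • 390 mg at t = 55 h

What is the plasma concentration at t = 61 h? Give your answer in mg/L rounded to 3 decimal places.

k = ln 2 / 22 = 0.03151 per h
Dose 1 (355 mg at t=0 h): 355·exp(−0.03151·61) = 51.946 mg/L
Dose 2 (485 mg at t=11 h): 485·exp(−0.03151·50) = 100.365 mg/L
Dose 3 (95 mg at t=22 h): 95·exp(−0.03151·39) = 27.802 mg/L
Dose 4 (490 mg at t=33 h): 490·exp(−0.03151·28) = 202.800 mg/L
Dose 5 (105 mg at t=44 h): 105·exp(−0.03151·17) = 61.458 mg/L
Dose 6 (390 mg at t=55 h): 390·exp(−0.03151·6) = 322.824 mg/L
C(61) = 51.946 + 100.365 + 27.802 + 202.800 + 61.458 + 322.824 = 767.194 mg/L

767.194 mg/L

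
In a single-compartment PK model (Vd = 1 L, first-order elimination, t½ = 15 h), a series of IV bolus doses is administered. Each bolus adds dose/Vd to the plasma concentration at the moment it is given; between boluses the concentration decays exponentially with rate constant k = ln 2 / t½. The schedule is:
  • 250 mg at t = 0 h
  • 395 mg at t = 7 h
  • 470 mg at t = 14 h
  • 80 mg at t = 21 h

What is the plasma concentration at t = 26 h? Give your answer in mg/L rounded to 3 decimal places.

k = ln 2 / 15 = 0.04621 per h
Dose 1 (250 mg at t=0 h): 250·exp(−0.04621·26) = 75.189 mg/L
Dose 2 (395 mg at t=7 h): 395·exp(−0.04621·19) = 164.169 mg/L
Dose 3 (470 mg at t=14 h): 470·exp(−0.04621·12) = 269.944 mg/L
Dose 4 (80 mg at t=21 h): 80·exp(−0.04621·5) = 63.496 mg/L
C(26) = 75.189 + 164.169 + 269.944 + 63.496 = 572.799 mg/L

572.799 mg/L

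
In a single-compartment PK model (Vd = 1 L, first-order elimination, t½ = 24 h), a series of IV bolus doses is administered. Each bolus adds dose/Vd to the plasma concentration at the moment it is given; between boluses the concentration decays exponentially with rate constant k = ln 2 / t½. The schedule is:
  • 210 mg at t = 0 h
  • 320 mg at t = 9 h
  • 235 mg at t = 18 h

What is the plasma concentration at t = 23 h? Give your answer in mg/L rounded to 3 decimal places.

525.052 mg/L

k = ln 2 / 24 = 0.02888 per h
Dose 1 (210 mg at t=0 h): 210·exp(−0.02888·23) = 108.077 mg/L
Dose 2 (320 mg at t=9 h): 320·exp(−0.02888·14) = 213.574 mg/L
Dose 3 (235 mg at t=18 h): 235·exp(−0.02888·5) = 203.401 mg/L
C(23) = 108.077 + 213.574 + 203.401 = 525.052 mg/L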